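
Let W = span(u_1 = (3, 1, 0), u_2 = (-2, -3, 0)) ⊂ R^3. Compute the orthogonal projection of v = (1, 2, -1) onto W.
proj_W(v) = (1, 2, 0)

Set up U = [u_1 | ... | u_2] ∈ R^(3×2). The projector onto W = col(U) is P = U (U^T U)^(-1) U^T.
Compute U^T U =
  [10, -9]
  [-9, 13],
and U^T v = (5, -8).
Solve U^T U · c = U^T v for the coefficients: c = (-1/7, -5/7). The projection is proj_W(v) = U c.
Check: (v - proj_W(v)) · u_1 = 0  (should be 0).
Check: (v - proj_W(v)) · u_2 = 0  (should be 0).
Result: proj_W(v) = (1, 2, 0).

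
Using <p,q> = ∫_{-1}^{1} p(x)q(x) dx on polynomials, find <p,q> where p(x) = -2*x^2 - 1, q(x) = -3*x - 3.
<p,q> = 10

Expand the product: p(x)·q(x) = 6*x^3 + 6*x^2 + 3*x + 3.
∫_{-1}^{1} of each monomial x^k gives [2/(k+1) if k even, 0 if k odd]. Integrating term-by-term (or equivalently evaluating the antiderivative F(x) = 3*x^4/2 + 2*x^3 + 3*x^2/2 + 3*x at the endpoints):
  F(1) − F(−1) = 8 − (-2) = 10.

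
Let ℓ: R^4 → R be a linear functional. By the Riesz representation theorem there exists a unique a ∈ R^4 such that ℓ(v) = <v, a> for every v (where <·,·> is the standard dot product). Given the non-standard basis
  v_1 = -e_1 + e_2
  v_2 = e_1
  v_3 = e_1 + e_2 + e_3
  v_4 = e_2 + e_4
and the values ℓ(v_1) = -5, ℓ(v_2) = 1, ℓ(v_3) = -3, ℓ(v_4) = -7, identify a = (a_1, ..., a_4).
a = (1, -4, 0, -3)

Write a = (a_1, ..., a_4) in the standard basis. For each basis vector v_i, ℓ(v_i) = <v_i, a> is a linear equation in the a_j's. Collect the n equations into a matrix system V a = ℓ, where row i of V is v_i (expressed in the standard basis). Since V is invertible (lower-triangular with 1s on the diagonal, up to permutation), solve by back-substitution:
  V =
[[-1, 1, 0, 0],
 [1, 0, 0, 0],
 [1, 1, 1, 0],
 [0, 1, 0, 1]]
  V a = (-5, 1, -3, -7)
Solving gives a = (1, -4, 0, -3).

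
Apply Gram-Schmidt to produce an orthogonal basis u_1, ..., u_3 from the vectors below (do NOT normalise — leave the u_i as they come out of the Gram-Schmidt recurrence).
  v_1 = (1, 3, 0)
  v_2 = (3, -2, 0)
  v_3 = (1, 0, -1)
Orthogonal basis:
  u_1 = (1, 3, 0)
  u_2 = (33/10, -11/10, 0)
  u_3 = (0, 0, -1)

Apply the Gram-Schmidt recurrence
  u_1 = v_1
  u_i = v_i − Σ_{j<i} ((v_i · u_j) / (u_j · u_j)) · u_j.

Step by step this gives:
  u_1 = (1, 3, 0)
  u_2 = (33/10, -11/10, 0)
  u_3 = (0, 0, -1)

Orthogonality check:
  u_2 · u_1 = 0 (should be 0)
  u_3 · u_1 = 0 (should be 0)
  u_3 · u_2 = 0 (should be 0)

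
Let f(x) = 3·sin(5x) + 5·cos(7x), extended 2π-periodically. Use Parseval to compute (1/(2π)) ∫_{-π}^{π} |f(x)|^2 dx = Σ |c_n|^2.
Σ |c_n|^2 = 17

Expand |f|^2 and use orthogonality of {sin(nx), cos(mx)} on [-π, π]:
  ∫_{-π}^{π} sin(nx)^2 dx = π, ∫ cos(mx)^2 dx = π, and cross terms integrate to 0.
So ∫_{-π}^{π} f(x)^2 dx = 3^2 · π + 5^2 · π = (9 + 25)π.
Divide by 2π: (9 + 25)/2 = 17.
By Parseval, this equals Σ |c_n|^2.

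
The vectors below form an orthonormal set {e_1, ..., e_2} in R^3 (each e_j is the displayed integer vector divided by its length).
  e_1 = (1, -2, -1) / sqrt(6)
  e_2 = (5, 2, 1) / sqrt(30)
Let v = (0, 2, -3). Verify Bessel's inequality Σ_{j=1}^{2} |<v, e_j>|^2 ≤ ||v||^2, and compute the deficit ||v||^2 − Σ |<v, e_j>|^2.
Σ |<v, e_j>|^2 = 1/5; ||v||^2 = 13; deficit = 64/5

Write each e_j = u_j / sqrt(<u_j, u_j>) where u_j is the displayed integer vector. Then <v, e_j> = <v, u_j> / sqrt(<u_j, u_j>), so |<v, e_j>|^2 = <v, u_j>^2 / <u_j, u_j>.
Coefficients: <v, e_1> = -1/sqrt(6), <v, e_2> = 1/sqrt(30).
Square and sum: Σ |<v, e_j>|^2 = 1/5.
Compute ||v||^2 = v·v = 13.
Deficit = 13 − 1/5 = 64/5 ≥ 0, confirming Bessel's inequality. (The deficit equals ||v − Σ <v,e_j> e_j||^2, the squared distance from v to span{e_j}.)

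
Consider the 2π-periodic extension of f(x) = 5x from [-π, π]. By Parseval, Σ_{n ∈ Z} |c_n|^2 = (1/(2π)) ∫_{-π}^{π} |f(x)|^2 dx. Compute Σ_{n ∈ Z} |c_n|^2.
Σ |c_n|^2 = 25π^2/3

Expand and integrate term by term over [-π, π]:
  ∫ (5x)^2 dx = 25·(2π^3/3); ∫ 2·5·(0)·x dx = 0 (odd integrand); ∫ 0^2 dx = 0·2π.
So (1/(2π)) ∫_{-π}^{π} (5x)^2 dx = 25π^2/3 + 0 = 25π^2/3.
Parseval ⇒ Σ |c_n|^2 = 25π^2/3.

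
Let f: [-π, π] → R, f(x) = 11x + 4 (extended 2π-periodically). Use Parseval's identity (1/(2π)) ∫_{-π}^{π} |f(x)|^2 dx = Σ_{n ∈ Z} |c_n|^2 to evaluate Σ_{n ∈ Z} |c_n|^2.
Σ |c_n|^2 = 121π^2/3 + 16

Expand and integrate term by term over [-π, π]:
  ∫ (11x)^2 dx = 121·(2π^3/3); ∫ 2·11·(4)·x dx = 0 (odd integrand); ∫ 4^2 dx = 16·2π.
So (1/(2π)) ∫_{-π}^{π} (11x + 4)^2 dx = 121π^2/3 + 16 = 121π^2/3 + 16.
Parseval ⇒ Σ |c_n|^2 = 121π^2/3 + 16.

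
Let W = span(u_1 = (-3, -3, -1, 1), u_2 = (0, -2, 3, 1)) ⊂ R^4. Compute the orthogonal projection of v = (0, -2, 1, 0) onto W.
proj_W(v) = (-21/44, -61/44, 53/44, 27/44)

Set up U = [u_1 | ... | u_2] ∈ R^(4×2). The projector onto W = col(U) is P = U (U^T U)^(-1) U^T.
Compute U^T U =
  [20, 4]
  [4, 14],
and U^T v = (5, 7).
Solve U^T U · c = U^T v for the coefficients: c = (7/44, 5/11). The projection is proj_W(v) = U c.
Check: (v - proj_W(v)) · u_1 = 0  (should be 0).
Check: (v - proj_W(v)) · u_2 = 0  (should be 0).
Result: proj_W(v) = (-21/44, -61/44, 53/44, 27/44).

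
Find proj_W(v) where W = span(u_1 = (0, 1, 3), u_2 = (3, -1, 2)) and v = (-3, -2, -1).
proj_W(v) = (-39/23, 8/23, -41/23)

Set up U = [u_1 | ... | u_2] ∈ R^(3×2). The projector onto W = col(U) is P = U (U^T U)^(-1) U^T.
Compute U^T U =
  [10, 5]
  [5, 14],
and U^T v = (-5, -9).
Solve U^T U · c = U^T v for the coefficients: c = (-5/23, -13/23). The projection is proj_W(v) = U c.
Check: (v - proj_W(v)) · u_1 = 0  (should be 0).
Check: (v - proj_W(v)) · u_2 = 0  (should be 0).
Result: proj_W(v) = (-39/23, 8/23, -41/23).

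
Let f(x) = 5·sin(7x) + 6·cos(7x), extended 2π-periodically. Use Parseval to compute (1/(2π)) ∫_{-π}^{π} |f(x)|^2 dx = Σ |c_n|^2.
Σ |c_n|^2 = 61/2

Expand |f|^2 and use orthogonality of {sin(nx), cos(mx)} on [-π, π]:
  ∫_{-π}^{π} sin(nx)^2 dx = π, ∫ cos(mx)^2 dx = π, and cross terms integrate to 0.
So ∫_{-π}^{π} f(x)^2 dx = 5^2 · π + 6^2 · π = (25 + 36)π.
Divide by 2π: (25 + 36)/2 = 61/2.
By Parseval, this equals Σ |c_n|^2.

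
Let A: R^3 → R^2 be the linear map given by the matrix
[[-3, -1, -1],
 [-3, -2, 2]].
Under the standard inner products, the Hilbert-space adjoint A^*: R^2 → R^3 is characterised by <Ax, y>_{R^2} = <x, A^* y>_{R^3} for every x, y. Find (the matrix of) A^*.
A^* = A^T =
[[-3, -3],
 [-1, -2],
 [-1, 2]]

For real matrices with standard dot products, the defining identity <Ax, y> = <x, A^* y> gives (Ax)^T y = x^T (A^*) y, i.e. x^T A^T y = x^T (A^*) y. Since this holds for all x, y, we must have A^* = A^T. Therefore
A^* =
[[-3, -3],
 [-1, -2],
 [-1, 2]].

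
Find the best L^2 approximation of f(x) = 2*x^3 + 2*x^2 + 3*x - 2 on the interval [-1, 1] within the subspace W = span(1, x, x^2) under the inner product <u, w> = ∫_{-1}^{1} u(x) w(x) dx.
g(x) = 2*x^2 + 21*x/5 - 2

The best approximation g ∈ W is the orthogonal projection of f onto W. Writing g = a_0 + a_1 x + a_2 x^2, the coefficients solve the normal equations G · a = b where
  G_{ij} = <φ_i, φ_j> and b_i = <f, φ_i>, with φ_0 = 1, φ_1 = x, φ_2 = x^2.
G =
  [2, 0, 2/3]
  [0, 2/3, 0]
  [2/3, 0, 2/5],
b = (-8/3, 14/5, -8/15).
Solving gives a_0 = -2, a_1 = 21/5, a_2 = 2, so
  g(x) = 2*x^2 + 21*x/5 - 2.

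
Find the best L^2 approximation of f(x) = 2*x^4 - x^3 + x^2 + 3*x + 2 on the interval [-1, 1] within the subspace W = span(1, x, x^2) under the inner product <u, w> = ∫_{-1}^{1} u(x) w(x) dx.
g(x) = 19*x^2/7 + 12*x/5 + 64/35

The best approximation g ∈ W is the orthogonal projection of f onto W. Writing g = a_0 + a_1 x + a_2 x^2, the coefficients solve the normal equations G · a = b where
  G_{ij} = <φ_i, φ_j> and b_i = <f, φ_i>, with φ_0 = 1, φ_1 = x, φ_2 = x^2.
G =
  [2, 0, 2/3]
  [0, 2/3, 0]
  [2/3, 0, 2/5],
b = (82/15, 8/5, 242/105).
Solving gives a_0 = 64/35, a_1 = 12/5, a_2 = 19/7, so
  g(x) = 19*x^2/7 + 12*x/5 + 64/35.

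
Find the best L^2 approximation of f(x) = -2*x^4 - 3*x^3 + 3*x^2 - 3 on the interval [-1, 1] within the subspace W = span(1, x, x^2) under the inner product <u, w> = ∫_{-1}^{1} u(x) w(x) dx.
g(x) = 9*x^2/7 - 9*x/5 - 99/35

The best approximation g ∈ W is the orthogonal projection of f onto W. Writing g = a_0 + a_1 x + a_2 x^2, the coefficients solve the normal equations G · a = b where
  G_{ij} = <φ_i, φ_j> and b_i = <f, φ_i>, with φ_0 = 1, φ_1 = x, φ_2 = x^2.
G =
  [2, 0, 2/3]
  [0, 2/3, 0]
  [2/3, 0, 2/5],
b = (-24/5, -6/5, -48/35).
Solving gives a_0 = -99/35, a_1 = -9/5, a_2 = 9/7, so
  g(x) = 9*x^2/7 - 9*x/5 - 99/35.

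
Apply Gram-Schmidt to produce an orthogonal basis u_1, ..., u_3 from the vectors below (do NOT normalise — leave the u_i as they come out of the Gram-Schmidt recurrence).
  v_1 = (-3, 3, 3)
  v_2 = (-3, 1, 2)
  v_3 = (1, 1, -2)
Orthogonal basis:
  u_1 = (-3, 3, 3)
  u_2 = (-1, -1, 0)
  u_3 = (-2/3, 2/3, -4/3)

Apply the Gram-Schmidt recurrence
  u_1 = v_1
  u_i = v_i − Σ_{j<i} ((v_i · u_j) / (u_j · u_j)) · u_j.

Step by step this gives:
  u_1 = (-3, 3, 3)
  u_2 = (-1, -1, 0)
  u_3 = (-2/3, 2/3, -4/3)

Orthogonality check:
  u_2 · u_1 = 0 (should be 0)
  u_3 · u_1 = 0 (should be 0)
  u_3 · u_2 = 0 (should be 0)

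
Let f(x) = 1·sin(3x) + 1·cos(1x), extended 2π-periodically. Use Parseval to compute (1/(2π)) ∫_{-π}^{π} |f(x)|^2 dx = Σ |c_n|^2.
Σ |c_n|^2 = 1

Expand |f|^2 and use orthogonality of {sin(nx), cos(mx)} on [-π, π]:
  ∫_{-π}^{π} sin(nx)^2 dx = π, ∫ cos(mx)^2 dx = π, and cross terms integrate to 0.
So ∫_{-π}^{π} f(x)^2 dx = 1^2 · π + 1^2 · π = (1 + 1)π.
Divide by 2π: (1 + 1)/2 = 1.
By Parseval, this equals Σ |c_n|^2.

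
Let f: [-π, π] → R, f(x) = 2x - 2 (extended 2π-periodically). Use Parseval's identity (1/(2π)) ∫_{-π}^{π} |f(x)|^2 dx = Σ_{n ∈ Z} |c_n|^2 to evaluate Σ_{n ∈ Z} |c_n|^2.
Σ |c_n|^2 = 4π^2/3 + 4

Expand and integrate term by term over [-π, π]:
  ∫ (2x)^2 dx = 4·(2π^3/3); ∫ 2·2·(-2)·x dx = 0 (odd integrand); ∫ (-2)^2 dx = 4·2π.
So (1/(2π)) ∫_{-π}^{π} (2x - 2)^2 dx = 4π^2/3 + 4 = 4π^2/3 + 4.
Parseval ⇒ Σ |c_n|^2 = 4π^2/3 + 4.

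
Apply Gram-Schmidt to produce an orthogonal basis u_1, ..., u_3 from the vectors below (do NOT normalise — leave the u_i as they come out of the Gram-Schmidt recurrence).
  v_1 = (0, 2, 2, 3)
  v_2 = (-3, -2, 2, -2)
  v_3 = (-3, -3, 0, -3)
Orthogonal basis:
  u_1 = (0, 2, 2, 3)
  u_2 = (-3, -22/17, 46/17, -16/17)
  u_3 = (-54/107, -17/107, -52/107, 46/107)

Apply the Gram-Schmidt recurrence
  u_1 = v_1
  u_i = v_i − Σ_{j<i} ((v_i · u_j) / (u_j · u_j)) · u_j.

Step by step this gives:
  u_1 = (0, 2, 2, 3)
  u_2 = (-3, -22/17, 46/17, -16/17)
  u_3 = (-54/107, -17/107, -52/107, 46/107)

Orthogonality check:
  u_2 · u_1 = 0 (should be 0)
  u_3 · u_1 = 0 (should be 0)
  u_3 · u_2 = 0 (should be 0)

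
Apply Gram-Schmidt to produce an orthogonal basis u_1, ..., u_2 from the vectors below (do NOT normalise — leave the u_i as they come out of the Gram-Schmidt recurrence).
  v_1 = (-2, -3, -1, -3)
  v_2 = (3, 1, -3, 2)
Orthogonal basis:
  u_1 = (-2, -3, -1, -3)
  u_2 = (45/23, -13/23, -81/23, 10/23)

Apply the Gram-Schmidt recurrence
  u_1 = v_1
  u_i = v_i − Σ_{j<i} ((v_i · u_j) / (u_j · u_j)) · u_j.

Step by step this gives:
  u_1 = (-2, -3, -1, -3)
  u_2 = (45/23, -13/23, -81/23, 10/23)

Orthogonality check:
  u_2 · u_1 = 0 (should be 0)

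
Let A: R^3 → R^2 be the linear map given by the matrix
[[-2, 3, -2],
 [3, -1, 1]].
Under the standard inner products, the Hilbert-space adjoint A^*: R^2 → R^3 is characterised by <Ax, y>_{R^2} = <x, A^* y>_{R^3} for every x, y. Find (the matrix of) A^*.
A^* = A^T =
[[-2, 3],
 [3, -1],
 [-2, 1]]

For real matrices with standard dot products, the defining identity <Ax, y> = <x, A^* y> gives (Ax)^T y = x^T (A^*) y, i.e. x^T A^T y = x^T (A^*) y. Since this holds for all x, y, we must have A^* = A^T. Therefore
A^* =
[[-2, 3],
 [3, -1],
 [-2, 1]].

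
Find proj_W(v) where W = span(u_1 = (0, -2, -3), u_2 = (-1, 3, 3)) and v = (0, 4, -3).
proj_W(v) = (-27/11, 17/11, -15/11)

Set up U = [u_1 | ... | u_2] ∈ R^(3×2). The projector onto W = col(U) is P = U (U^T U)^(-1) U^T.
Compute U^T U =
  [13, -15]
  [-15, 19],
and U^T v = (1, 3).
Solve U^T U · c = U^T v for the coefficients: c = (32/11, 27/11). The projection is proj_W(v) = U c.
Check: (v - proj_W(v)) · u_1 = 0  (should be 0).
Check: (v - proj_W(v)) · u_2 = 0  (should be 0).
Result: proj_W(v) = (-27/11, 17/11, -15/11).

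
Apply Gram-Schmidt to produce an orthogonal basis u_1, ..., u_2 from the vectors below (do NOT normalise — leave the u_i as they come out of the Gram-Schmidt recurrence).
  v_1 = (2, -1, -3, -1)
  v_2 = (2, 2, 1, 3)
Orthogonal basis:
  u_1 = (2, -1, -3, -1)
  u_2 = (38/15, 26/15, 1/5, 41/15)

Apply the Gram-Schmidt recurrence
  u_1 = v_1
  u_i = v_i − Σ_{j<i} ((v_i · u_j) / (u_j · u_j)) · u_j.

Step by step this gives:
  u_1 = (2, -1, -3, -1)
  u_2 = (38/15, 26/15, 1/5, 41/15)

Orthogonality check:
  u_2 · u_1 = 0 (should be 0)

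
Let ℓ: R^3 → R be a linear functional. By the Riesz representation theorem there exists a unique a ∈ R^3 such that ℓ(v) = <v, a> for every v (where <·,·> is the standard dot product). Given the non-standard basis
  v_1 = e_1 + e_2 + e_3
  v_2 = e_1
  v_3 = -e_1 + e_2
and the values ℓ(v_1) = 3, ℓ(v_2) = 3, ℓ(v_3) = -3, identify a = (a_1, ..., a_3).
a = (3, 0, 0)

Write a = (a_1, ..., a_3) in the standard basis. For each basis vector v_i, ℓ(v_i) = <v_i, a> is a linear equation in the a_j's. Collect the n equations into a matrix system V a = ℓ, where row i of V is v_i (expressed in the standard basis). Since V is invertible (lower-triangular with 1s on the diagonal, up to permutation), solve by back-substitution:
  V =
[[1, 1, 1],
 [1, 0, 0],
 [-1, 1, 0]]
  V a = (3, 3, -3)
Solving gives a = (3, 0, 0).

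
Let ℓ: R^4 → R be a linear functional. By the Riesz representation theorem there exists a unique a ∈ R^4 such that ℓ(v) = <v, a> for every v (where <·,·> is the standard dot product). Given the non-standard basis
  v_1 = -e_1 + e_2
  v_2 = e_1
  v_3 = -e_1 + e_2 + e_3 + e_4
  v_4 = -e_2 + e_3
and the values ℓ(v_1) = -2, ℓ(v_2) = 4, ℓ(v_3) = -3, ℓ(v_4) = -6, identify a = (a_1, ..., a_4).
a = (4, 2, -4, 3)

Write a = (a_1, ..., a_4) in the standard basis. For each basis vector v_i, ℓ(v_i) = <v_i, a> is a linear equation in the a_j's. Collect the n equations into a matrix system V a = ℓ, where row i of V is v_i (expressed in the standard basis). Since V is invertible (lower-triangular with 1s on the diagonal, up to permutation), solve by back-substitution:
  V =
[[-1, 1, 0, 0],
 [1, 0, 0, 0],
 [-1, 1, 1, 1],
 [0, -1, 1, 0]]
  V a = (-2, 4, -3, -6)
Solving gives a = (4, 2, -4, 3).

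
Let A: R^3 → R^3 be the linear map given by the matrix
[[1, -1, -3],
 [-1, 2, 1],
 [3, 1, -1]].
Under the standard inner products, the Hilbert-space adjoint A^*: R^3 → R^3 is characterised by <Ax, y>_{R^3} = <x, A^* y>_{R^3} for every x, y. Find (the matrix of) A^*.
A^* = A^T =
[[1, -1, 3],
 [-1, 2, 1],
 [-3, 1, -1]]

For real matrices with standard dot products, the defining identity <Ax, y> = <x, A^* y> gives (Ax)^T y = x^T (A^*) y, i.e. x^T A^T y = x^T (A^*) y. Since this holds for all x, y, we must have A^* = A^T. Therefore
A^* =
[[1, -1, 3],
 [-1, 2, 1],
 [-3, 1, -1]].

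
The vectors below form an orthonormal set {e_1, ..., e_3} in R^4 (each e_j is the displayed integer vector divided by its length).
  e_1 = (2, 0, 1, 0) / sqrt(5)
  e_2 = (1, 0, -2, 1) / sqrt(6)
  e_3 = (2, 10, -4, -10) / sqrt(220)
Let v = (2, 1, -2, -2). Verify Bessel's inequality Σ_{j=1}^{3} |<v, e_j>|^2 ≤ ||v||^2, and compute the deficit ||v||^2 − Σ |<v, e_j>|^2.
Σ |<v, e_j>|^2 = 379/33; ||v||^2 = 13; deficit = 50/33

Write each e_j = u_j / sqrt(<u_j, u_j>) where u_j is the displayed integer vector. Then <v, e_j> = <v, u_j> / sqrt(<u_j, u_j>), so |<v, e_j>|^2 = <v, u_j>^2 / <u_j, u_j>.
Coefficients: <v, e_1> = 2/sqrt(5), <v, e_2> = 4/sqrt(6), <v, e_3> = 42/sqrt(220).
Square and sum: Σ |<v, e_j>|^2 = 379/33.
Compute ||v||^2 = v·v = 13.
Deficit = 13 − 379/33 = 50/33 ≥ 0, confirming Bessel's inequality. (The deficit equals ||v − Σ <v,e_j> e_j||^2, the squared distance from v to span{e_j}.)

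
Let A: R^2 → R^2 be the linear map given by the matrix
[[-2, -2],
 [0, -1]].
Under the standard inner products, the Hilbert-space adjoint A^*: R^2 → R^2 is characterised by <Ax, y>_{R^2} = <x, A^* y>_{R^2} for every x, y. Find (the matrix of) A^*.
A^* = A^T =
[[-2, 0],
 [-2, -1]]

For real matrices with standard dot products, the defining identity <Ax, y> = <x, A^* y> gives (Ax)^T y = x^T (A^*) y, i.e. x^T A^T y = x^T (A^*) y. Since this holds for all x, y, we must have A^* = A^T. Therefore
A^* =
[[-2, 0],
 [-2, -1]].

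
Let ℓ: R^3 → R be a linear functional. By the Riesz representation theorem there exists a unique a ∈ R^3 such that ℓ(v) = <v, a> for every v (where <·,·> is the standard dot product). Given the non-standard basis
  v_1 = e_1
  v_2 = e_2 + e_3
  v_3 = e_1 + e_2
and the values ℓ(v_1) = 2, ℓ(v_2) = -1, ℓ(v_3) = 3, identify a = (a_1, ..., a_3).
a = (2, 1, -2)

Write a = (a_1, ..., a_3) in the standard basis. For each basis vector v_i, ℓ(v_i) = <v_i, a> is a linear equation in the a_j's. Collect the n equations into a matrix system V a = ℓ, where row i of V is v_i (expressed in the standard basis). Since V is invertible (lower-triangular with 1s on the diagonal, up to permutation), solve by back-substitution:
  V =
[[1, 0, 0],
 [0, 1, 1],
 [1, 1, 0]]
  V a = (2, -1, 3)
Solving gives a = (2, 1, -2).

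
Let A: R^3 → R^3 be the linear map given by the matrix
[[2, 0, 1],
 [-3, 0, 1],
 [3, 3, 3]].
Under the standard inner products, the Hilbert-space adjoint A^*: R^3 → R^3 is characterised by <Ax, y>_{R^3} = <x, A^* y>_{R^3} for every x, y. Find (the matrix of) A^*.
A^* = A^T =
[[2, -3, 3],
 [0, 0, 3],
 [1, 1, 3]]

For real matrices with standard dot products, the defining identity <Ax, y> = <x, A^* y> gives (Ax)^T y = x^T (A^*) y, i.e. x^T A^T y = x^T (A^*) y. Since this holds for all x, y, we must have A^* = A^T. Therefore
A^* =
[[2, -3, 3],
 [0, 0, 3],
 [1, 1, 3]].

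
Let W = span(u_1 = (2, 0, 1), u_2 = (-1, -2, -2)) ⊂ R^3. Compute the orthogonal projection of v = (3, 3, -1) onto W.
proj_W(v) = (49/29, 30/29, 47/29)

Set up U = [u_1 | ... | u_2] ∈ R^(3×2). The projector onto W = col(U) is P = U (U^T U)^(-1) U^T.
Compute U^T U =
  [5, -4]
  [-4, 9],
and U^T v = (5, -7).
Solve U^T U · c = U^T v for the coefficients: c = (17/29, -15/29). The projection is proj_W(v) = U c.
Check: (v - proj_W(v)) · u_1 = 0  (should be 0).
Check: (v - proj_W(v)) · u_2 = 0  (should be 0).
Result: proj_W(v) = (49/29, 30/29, 47/29).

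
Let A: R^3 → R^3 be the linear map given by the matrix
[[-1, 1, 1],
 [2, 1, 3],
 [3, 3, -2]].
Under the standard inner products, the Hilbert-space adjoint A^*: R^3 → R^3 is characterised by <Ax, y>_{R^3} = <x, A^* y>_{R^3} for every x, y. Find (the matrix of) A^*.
A^* = A^T =
[[-1, 2, 3],
 [1, 1, 3],
 [1, 3, -2]]

For real matrices with standard dot products, the defining identity <Ax, y> = <x, A^* y> gives (Ax)^T y = x^T (A^*) y, i.e. x^T A^T y = x^T (A^*) y. Since this holds for all x, y, we must have A^* = A^T. Therefore
A^* =
[[-1, 2, 3],
 [1, 1, 3],
 [1, 3, -2]].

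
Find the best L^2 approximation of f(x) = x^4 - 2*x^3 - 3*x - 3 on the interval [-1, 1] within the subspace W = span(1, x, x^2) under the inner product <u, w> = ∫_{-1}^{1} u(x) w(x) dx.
g(x) = 6*x^2/7 - 21*x/5 - 108/35

The best approximation g ∈ W is the orthogonal projection of f onto W. Writing g = a_0 + a_1 x + a_2 x^2, the coefficients solve the normal equations G · a = b where
  G_{ij} = <φ_i, φ_j> and b_i = <f, φ_i>, with φ_0 = 1, φ_1 = x, φ_2 = x^2.
G =
  [2, 0, 2/3]
  [0, 2/3, 0]
  [2/3, 0, 2/5],
b = (-28/5, -14/5, -12/7).
Solving gives a_0 = -108/35, a_1 = -21/5, a_2 = 6/7, so
  g(x) = 6*x^2/7 - 21*x/5 - 108/35.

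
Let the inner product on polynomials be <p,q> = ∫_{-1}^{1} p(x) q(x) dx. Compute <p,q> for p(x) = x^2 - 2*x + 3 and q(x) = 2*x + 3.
<p,q> = 52/3

Expand the product: p(x)·q(x) = 2*x^3 - x^2 + 9.
∫_{-1}^{1} of each monomial x^k gives [2/(k+1) if k even, 0 if k odd]. Integrating term-by-term (or equivalently evaluating the antiderivative F(x) = x^4/2 - x^3/3 + 9*x at the endpoints):
  F(1) − F(−1) = 55/6 − (-49/6) = 52/3.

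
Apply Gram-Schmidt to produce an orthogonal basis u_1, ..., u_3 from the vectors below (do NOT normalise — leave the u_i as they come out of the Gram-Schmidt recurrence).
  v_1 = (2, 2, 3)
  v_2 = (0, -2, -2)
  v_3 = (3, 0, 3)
Orthogonal basis:
  u_1 = (2, 2, 3)
  u_2 = (20/17, -14/17, -4/17)
  u_3 = (-1/3, -2/3, 2/3)

Apply the Gram-Schmidt recurrence
  u_1 = v_1
  u_i = v_i − Σ_{j<i} ((v_i · u_j) / (u_j · u_j)) · u_j.

Step by step this gives:
  u_1 = (2, 2, 3)
  u_2 = (20/17, -14/17, -4/17)
  u_3 = (-1/3, -2/3, 2/3)

Orthogonality check:
  u_2 · u_1 = 0 (should be 0)
  u_3 · u_1 = 0 (should be 0)
  u_3 · u_2 = 0 (should be 0)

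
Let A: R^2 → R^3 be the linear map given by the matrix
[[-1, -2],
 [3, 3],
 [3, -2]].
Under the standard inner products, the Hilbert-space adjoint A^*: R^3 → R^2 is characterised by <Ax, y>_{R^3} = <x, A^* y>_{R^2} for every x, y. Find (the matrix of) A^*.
A^* = A^T =
[[-1, 3, 3],
 [-2, 3, -2]]

For real matrices with standard dot products, the defining identity <Ax, y> = <x, A^* y> gives (Ax)^T y = x^T (A^*) y, i.e. x^T A^T y = x^T (A^*) y. Since this holds for all x, y, we must have A^* = A^T. Therefore
A^* =
[[-1, 3, 3],
 [-2, 3, -2]].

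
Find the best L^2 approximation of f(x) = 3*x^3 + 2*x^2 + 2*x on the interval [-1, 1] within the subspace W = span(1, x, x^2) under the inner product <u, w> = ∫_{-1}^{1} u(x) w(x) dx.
g(x) = 2*x^2 + 19*x/5

The best approximation g ∈ W is the orthogonal projection of f onto W. Writing g = a_0 + a_1 x + a_2 x^2, the coefficients solve the normal equations G · a = b where
  G_{ij} = <φ_i, φ_j> and b_i = <f, φ_i>, with φ_0 = 1, φ_1 = x, φ_2 = x^2.
G =
  [2, 0, 2/3]
  [0, 2/3, 0]
  [2/3, 0, 2/5],
b = (4/3, 38/15, 4/5).
Solving gives a_0 = 0, a_1 = 19/5, a_2 = 2, so
  g(x) = 2*x^2 + 19*x/5.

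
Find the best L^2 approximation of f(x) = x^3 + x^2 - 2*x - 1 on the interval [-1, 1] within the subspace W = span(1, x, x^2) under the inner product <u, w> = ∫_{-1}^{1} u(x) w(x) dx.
g(x) = x^2 - 7*x/5 - 1

The best approximation g ∈ W is the orthogonal projection of f onto W. Writing g = a_0 + a_1 x + a_2 x^2, the coefficients solve the normal equations G · a = b where
  G_{ij} = <φ_i, φ_j> and b_i = <f, φ_i>, with φ_0 = 1, φ_1 = x, φ_2 = x^2.
G =
  [2, 0, 2/3]
  [0, 2/3, 0]
  [2/3, 0, 2/5],
b = (-4/3, -14/15, -4/15).
Solving gives a_0 = -1, a_1 = -7/5, a_2 = 1, so
  g(x) = x^2 - 7*x/5 - 1.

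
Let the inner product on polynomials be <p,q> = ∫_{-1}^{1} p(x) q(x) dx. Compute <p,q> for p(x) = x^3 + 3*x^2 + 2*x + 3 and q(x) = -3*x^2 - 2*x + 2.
<p,q> = 44/15

Expand the product: p(x)·q(x) = -3*x^5 - 11*x^4 - 10*x^3 - 7*x^2 - 2*x + 6.
∫_{-1}^{1} of each monomial x^k gives [2/(k+1) if k even, 0 if k odd]. Integrating term-by-term (or equivalently evaluating the antiderivative F(x) = -x^6/2 - 11*x^5/5 - 5*x^4/2 - 7*x^3/3 - x^2 + 6*x at the endpoints):
  F(1) − F(−1) = -38/15 − (-82/15) = 44/15.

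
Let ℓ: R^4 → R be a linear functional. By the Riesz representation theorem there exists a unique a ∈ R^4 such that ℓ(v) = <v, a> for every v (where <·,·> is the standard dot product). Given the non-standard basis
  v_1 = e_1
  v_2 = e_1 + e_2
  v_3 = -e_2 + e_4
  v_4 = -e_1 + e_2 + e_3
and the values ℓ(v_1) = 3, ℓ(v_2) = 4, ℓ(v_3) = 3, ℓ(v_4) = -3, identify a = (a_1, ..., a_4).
a = (3, 1, -1, 4)

Write a = (a_1, ..., a_4) in the standard basis. For each basis vector v_i, ℓ(v_i) = <v_i, a> is a linear equation in the a_j's. Collect the n equations into a matrix system V a = ℓ, where row i of V is v_i (expressed in the standard basis). Since V is invertible (lower-triangular with 1s on the diagonal, up to permutation), solve by back-substitution:
  V =
[[1, 0, 0, 0],
 [1, 1, 0, 0],
 [0, -1, 0, 1],
 [-1, 1, 1, 0]]
  V a = (3, 4, 3, -3)
Solving gives a = (3, 1, -1, 4).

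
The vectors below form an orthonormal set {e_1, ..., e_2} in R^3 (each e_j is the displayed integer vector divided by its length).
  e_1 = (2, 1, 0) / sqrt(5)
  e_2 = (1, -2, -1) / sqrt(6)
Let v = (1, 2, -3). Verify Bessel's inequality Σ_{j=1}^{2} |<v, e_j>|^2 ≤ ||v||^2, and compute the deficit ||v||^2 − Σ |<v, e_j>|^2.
Σ |<v, e_j>|^2 = 16/5; ||v||^2 = 14; deficit = 54/5

Write each e_j = u_j / sqrt(<u_j, u_j>) where u_j is the displayed integer vector. Then <v, e_j> = <v, u_j> / sqrt(<u_j, u_j>), so |<v, e_j>|^2 = <v, u_j>^2 / <u_j, u_j>.
Coefficients: <v, e_1> = 4/sqrt(5), <v, e_2> = 0/sqrt(6).
Square and sum: Σ |<v, e_j>|^2 = 16/5.
Compute ||v||^2 = v·v = 14.
Deficit = 14 − 16/5 = 54/5 ≥ 0, confirming Bessel's inequality. (The deficit equals ||v − Σ <v,e_j> e_j||^2, the squared distance from v to span{e_j}.)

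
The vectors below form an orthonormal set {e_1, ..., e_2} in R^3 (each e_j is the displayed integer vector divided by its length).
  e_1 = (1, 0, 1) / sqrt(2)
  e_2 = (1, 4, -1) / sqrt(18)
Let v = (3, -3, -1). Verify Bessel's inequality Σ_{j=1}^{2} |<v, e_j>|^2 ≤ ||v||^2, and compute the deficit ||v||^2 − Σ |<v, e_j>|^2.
Σ |<v, e_j>|^2 = 50/9; ||v||^2 = 19; deficit = 121/9

Write each e_j = u_j / sqrt(<u_j, u_j>) where u_j is the displayed integer vector. Then <v, e_j> = <v, u_j> / sqrt(<u_j, u_j>), so |<v, e_j>|^2 = <v, u_j>^2 / <u_j, u_j>.
Coefficients: <v, e_1> = 2/sqrt(2), <v, e_2> = -8/sqrt(18).
Square and sum: Σ |<v, e_j>|^2 = 50/9.
Compute ||v||^2 = v·v = 19.
Deficit = 19 − 50/9 = 121/9 ≥ 0, confirming Bessel's inequality. (The deficit equals ||v − Σ <v,e_j> e_j||^2, the squared distance from v to span{e_j}.)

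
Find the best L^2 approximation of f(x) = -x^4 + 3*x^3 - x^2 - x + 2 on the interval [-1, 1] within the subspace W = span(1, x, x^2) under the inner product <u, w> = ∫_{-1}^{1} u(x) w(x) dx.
g(x) = -13*x^2/7 + 4*x/5 + 73/35

The best approximation g ∈ W is the orthogonal projection of f onto W. Writing g = a_0 + a_1 x + a_2 x^2, the coefficients solve the normal equations G · a = b where
  G_{ij} = <φ_i, φ_j> and b_i = <f, φ_i>, with φ_0 = 1, φ_1 = x, φ_2 = x^2.
G =
  [2, 0, 2/3]
  [0, 2/3, 0]
  [2/3, 0, 2/5],
b = (44/15, 8/15, 68/105).
Solving gives a_0 = 73/35, a_1 = 4/5, a_2 = -13/7, so
  g(x) = -13*x^2/7 + 4*x/5 + 73/35.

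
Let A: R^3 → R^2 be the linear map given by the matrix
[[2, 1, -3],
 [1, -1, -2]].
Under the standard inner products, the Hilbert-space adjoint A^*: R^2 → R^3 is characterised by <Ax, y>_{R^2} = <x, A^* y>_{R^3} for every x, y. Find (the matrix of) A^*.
A^* = A^T =
[[2, 1],
 [1, -1],
 [-3, -2]]

For real matrices with standard dot products, the defining identity <Ax, y> = <x, A^* y> gives (Ax)^T y = x^T (A^*) y, i.e. x^T A^T y = x^T (A^*) y. Since this holds for all x, y, we must have A^* = A^T. Therefore
A^* =
[[2, 1],
 [1, -1],
 [-3, -2]].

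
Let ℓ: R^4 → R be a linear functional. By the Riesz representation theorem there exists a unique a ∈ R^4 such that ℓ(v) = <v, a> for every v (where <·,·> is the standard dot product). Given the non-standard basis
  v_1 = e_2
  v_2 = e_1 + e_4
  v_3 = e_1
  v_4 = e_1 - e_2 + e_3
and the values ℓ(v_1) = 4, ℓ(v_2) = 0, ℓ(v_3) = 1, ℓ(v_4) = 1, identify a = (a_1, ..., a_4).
a = (1, 4, 4, -1)

Write a = (a_1, ..., a_4) in the standard basis. For each basis vector v_i, ℓ(v_i) = <v_i, a> is a linear equation in the a_j's. Collect the n equations into a matrix system V a = ℓ, where row i of V is v_i (expressed in the standard basis). Since V is invertible (lower-triangular with 1s on the diagonal, up to permutation), solve by back-substitution:
  V =
[[0, 1, 0, 0],
 [1, 0, 0, 1],
 [1, 0, 0, 0],
 [1, -1, 1, 0]]
  V a = (4, 0, 1, 1)
Solving gives a = (1, 4, 4, -1).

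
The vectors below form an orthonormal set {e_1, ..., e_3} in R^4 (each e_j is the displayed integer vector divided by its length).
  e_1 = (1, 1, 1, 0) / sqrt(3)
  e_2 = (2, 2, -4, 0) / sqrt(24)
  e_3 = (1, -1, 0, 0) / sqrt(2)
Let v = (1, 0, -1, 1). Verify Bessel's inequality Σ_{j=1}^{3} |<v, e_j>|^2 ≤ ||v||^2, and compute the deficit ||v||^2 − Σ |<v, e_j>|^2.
Σ |<v, e_j>|^2 = 2; ||v||^2 = 3; deficit = 1

Write each e_j = u_j / sqrt(<u_j, u_j>) where u_j is the displayed integer vector. Then <v, e_j> = <v, u_j> / sqrt(<u_j, u_j>), so |<v, e_j>|^2 = <v, u_j>^2 / <u_j, u_j>.
Coefficients: <v, e_1> = 0/sqrt(3), <v, e_2> = 6/sqrt(24), <v, e_3> = 1/sqrt(2).
Square and sum: Σ |<v, e_j>|^2 = 2.
Compute ||v||^2 = v·v = 3.
Deficit = 3 − 2 = 1 ≥ 0, confirming Bessel's inequality. (The deficit equals ||v − Σ <v,e_j> e_j||^2, the squared distance from v to span{e_j}.)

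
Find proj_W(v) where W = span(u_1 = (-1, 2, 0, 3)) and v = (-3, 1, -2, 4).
proj_W(v) = (-17/14, 17/7, 0, 51/14)

Set up U = [u_1 | ... | u_1] ∈ R^(4×1). The projector onto W = col(U) is P = U (U^T U)^(-1) U^T.
Compute U^T U =
  [14],
and U^T v = (17).
Solve U^T U · c = U^T v for the coefficients: c = (17/14). The projection is proj_W(v) = U c.
Check: (v - proj_W(v)) · u_1 = 0  (should be 0).
Result: proj_W(v) = (-17/14, 17/7, 0, 51/14).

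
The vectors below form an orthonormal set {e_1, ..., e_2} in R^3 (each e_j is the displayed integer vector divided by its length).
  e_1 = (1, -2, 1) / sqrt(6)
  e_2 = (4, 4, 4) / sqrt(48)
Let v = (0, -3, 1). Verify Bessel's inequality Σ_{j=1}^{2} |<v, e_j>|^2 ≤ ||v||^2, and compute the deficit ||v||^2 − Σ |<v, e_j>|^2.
Σ |<v, e_j>|^2 = 19/2; ||v||^2 = 10; deficit = 1/2

Write each e_j = u_j / sqrt(<u_j, u_j>) where u_j is the displayed integer vector. Then <v, e_j> = <v, u_j> / sqrt(<u_j, u_j>), so |<v, e_j>|^2 = <v, u_j>^2 / <u_j, u_j>.
Coefficients: <v, e_1> = 7/sqrt(6), <v, e_2> = -8/sqrt(48).
Square and sum: Σ |<v, e_j>|^2 = 19/2.
Compute ||v||^2 = v·v = 10.
Deficit = 10 − 19/2 = 1/2 ≥ 0, confirming Bessel's inequality. (The deficit equals ||v − Σ <v,e_j> e_j||^2, the squared distance from v to span{e_j}.)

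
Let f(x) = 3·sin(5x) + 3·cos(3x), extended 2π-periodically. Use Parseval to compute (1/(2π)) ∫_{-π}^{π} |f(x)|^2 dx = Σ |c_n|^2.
Σ |c_n|^2 = 9

Expand |f|^2 and use orthogonality of {sin(nx), cos(mx)} on [-π, π]:
  ∫_{-π}^{π} sin(nx)^2 dx = π, ∫ cos(mx)^2 dx = π, and cross terms integrate to 0.
So ∫_{-π}^{π} f(x)^2 dx = 3^2 · π + 3^2 · π = (9 + 9)π.
Divide by 2π: (9 + 9)/2 = 9.
By Parseval, this equals Σ |c_n|^2.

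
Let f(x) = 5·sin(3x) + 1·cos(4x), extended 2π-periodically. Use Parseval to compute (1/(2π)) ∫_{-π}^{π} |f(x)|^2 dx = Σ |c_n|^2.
Σ |c_n|^2 = 13

Expand |f|^2 and use orthogonality of {sin(nx), cos(mx)} on [-π, π]:
  ∫_{-π}^{π} sin(nx)^2 dx = π, ∫ cos(mx)^2 dx = π, and cross terms integrate to 0.
So ∫_{-π}^{π} f(x)^2 dx = 5^2 · π + 1^2 · π = (25 + 1)π.
Divide by 2π: (25 + 1)/2 = 13.
By Parseval, this equals Σ |c_n|^2.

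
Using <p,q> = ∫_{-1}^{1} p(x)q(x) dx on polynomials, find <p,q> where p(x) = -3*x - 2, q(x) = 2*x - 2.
<p,q> = 4

Expand the product: p(x)·q(x) = -6*x^2 + 2*x + 4.
∫_{-1}^{1} of each monomial x^k gives [2/(k+1) if k even, 0 if k odd]. Integrating term-by-term (or equivalently evaluating the antiderivative F(x) = -2*x^3 + x^2 + 4*x at the endpoints):
  F(1) − F(−1) = 3 − (-1) = 4.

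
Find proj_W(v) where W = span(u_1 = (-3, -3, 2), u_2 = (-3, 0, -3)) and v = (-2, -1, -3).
proj_W(v) = (-110/43, -3/43, -105/43)

Set up U = [u_1 | ... | u_2] ∈ R^(3×2). The projector onto W = col(U) is P = U (U^T U)^(-1) U^T.
Compute U^T U =
  [22, 3]
  [3, 18],
and U^T v = (3, 15).
Solve U^T U · c = U^T v for the coefficients: c = (1/43, 107/129). The projection is proj_W(v) = U c.
Check: (v - proj_W(v)) · u_1 = 0  (should be 0).
Check: (v - proj_W(v)) · u_2 = 0  (should be 0).
Result: proj_W(v) = (-110/43, -3/43, -105/43).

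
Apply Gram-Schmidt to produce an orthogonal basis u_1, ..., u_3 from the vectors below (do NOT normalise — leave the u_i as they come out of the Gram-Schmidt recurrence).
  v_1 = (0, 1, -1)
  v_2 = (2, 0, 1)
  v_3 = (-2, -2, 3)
Orthogonal basis:
  u_1 = (0, 1, -1)
  u_2 = (2, 1/2, 1/2)
  u_3 = (-4/9, 8/9, 8/9)

Apply the Gram-Schmidt recurrence
  u_1 = v_1
  u_i = v_i − Σ_{j<i} ((v_i · u_j) / (u_j · u_j)) · u_j.

Step by step this gives:
  u_1 = (0, 1, -1)
  u_2 = (2, 1/2, 1/2)
  u_3 = (-4/9, 8/9, 8/9)

Orthogonality check:
  u_2 · u_1 = 0 (should be 0)
  u_3 · u_1 = 0 (should be 0)
  u_3 · u_2 = 0 (should be 0)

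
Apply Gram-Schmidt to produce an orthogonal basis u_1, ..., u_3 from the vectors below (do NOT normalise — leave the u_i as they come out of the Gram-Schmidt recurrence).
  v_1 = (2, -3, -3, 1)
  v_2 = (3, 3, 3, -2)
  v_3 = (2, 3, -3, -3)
Orthogonal basis:
  u_1 = (2, -3, -3, 1)
  u_2 = (97/23, 27/23, 27/23, -32/23)
  u_3 = (-234/517, 1278/517, -1824/517, -1170/517)

Apply the Gram-Schmidt recurrence
  u_1 = v_1
  u_i = v_i − Σ_{j<i} ((v_i · u_j) / (u_j · u_j)) · u_j.

Step by step this gives:
  u_1 = (2, -3, -3, 1)
  u_2 = (97/23, 27/23, 27/23, -32/23)
  u_3 = (-234/517, 1278/517, -1824/517, -1170/517)

Orthogonality check:
  u_2 · u_1 = 0 (should be 0)
  u_3 · u_1 = 0 (should be 0)
  u_3 · u_2 = 0 (should be 0)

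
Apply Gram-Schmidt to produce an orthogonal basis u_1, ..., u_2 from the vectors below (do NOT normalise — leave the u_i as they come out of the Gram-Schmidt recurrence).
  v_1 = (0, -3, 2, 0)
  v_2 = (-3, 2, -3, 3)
Orthogonal basis:
  u_1 = (0, -3, 2, 0)
  u_2 = (-3, -10/13, -15/13, 3)

Apply the Gram-Schmidt recurrence
  u_1 = v_1
  u_i = v_i − Σ_{j<i} ((v_i · u_j) / (u_j · u_j)) · u_j.

Step by step this gives:
  u_1 = (0, -3, 2, 0)
  u_2 = (-3, -10/13, -15/13, 3)

Orthogonality check:
  u_2 · u_1 = 0 (should be 0)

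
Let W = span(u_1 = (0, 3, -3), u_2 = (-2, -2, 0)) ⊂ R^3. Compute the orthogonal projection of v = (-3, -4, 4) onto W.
proj_W(v) = (-2, -5, 3)

Set up U = [u_1 | ... | u_2] ∈ R^(3×2). The projector onto W = col(U) is P = U (U^T U)^(-1) U^T.
Compute U^T U =
  [18, -6]
  [-6, 8],
and U^T v = (-24, 14).
Solve U^T U · c = U^T v for the coefficients: c = (-1, 1). The projection is proj_W(v) = U c.
Check: (v - proj_W(v)) · u_1 = 0  (should be 0).
Check: (v - proj_W(v)) · u_2 = 0  (should be 0).
Result: proj_W(v) = (-2, -5, 3).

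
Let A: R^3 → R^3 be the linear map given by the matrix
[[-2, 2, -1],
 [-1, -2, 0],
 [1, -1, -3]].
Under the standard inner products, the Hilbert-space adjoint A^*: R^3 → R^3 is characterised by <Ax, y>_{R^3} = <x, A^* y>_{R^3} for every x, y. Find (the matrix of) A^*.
A^* = A^T =
[[-2, -1, 1],
 [2, -2, -1],
 [-1, 0, -3]]

For real matrices with standard dot products, the defining identity <Ax, y> = <x, A^* y> gives (Ax)^T y = x^T (A^*) y, i.e. x^T A^T y = x^T (A^*) y. Since this holds for all x, y, we must have A^* = A^T. Therefore
A^* =
[[-2, -1, 1],
 [2, -2, -1],
 [-1, 0, -3]].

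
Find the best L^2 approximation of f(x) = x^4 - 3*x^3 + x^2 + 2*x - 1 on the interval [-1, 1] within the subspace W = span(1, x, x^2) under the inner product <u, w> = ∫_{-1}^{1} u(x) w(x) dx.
g(x) = 13*x^2/7 + x/5 - 38/35

The best approximation g ∈ W is the orthogonal projection of f onto W. Writing g = a_0 + a_1 x + a_2 x^2, the coefficients solve the normal equations G · a = b where
  G_{ij} = <φ_i, φ_j> and b_i = <f, φ_i>, with φ_0 = 1, φ_1 = x, φ_2 = x^2.
G =
  [2, 0, 2/3]
  [0, 2/3, 0]
  [2/3, 0, 2/5],
b = (-14/15, 2/15, 2/105).
Solving gives a_0 = -38/35, a_1 = 1/5, a_2 = 13/7, so
  g(x) = 13*x^2/7 + x/5 - 38/35.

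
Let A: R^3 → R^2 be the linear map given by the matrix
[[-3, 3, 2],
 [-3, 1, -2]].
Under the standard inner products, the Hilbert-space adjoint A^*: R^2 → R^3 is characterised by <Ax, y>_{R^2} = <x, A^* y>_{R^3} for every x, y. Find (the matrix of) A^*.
A^* = A^T =
[[-3, -3],
 [3, 1],
 [2, -2]]

For real matrices with standard dot products, the defining identity <Ax, y> = <x, A^* y> gives (Ax)^T y = x^T (A^*) y, i.e. x^T A^T y = x^T (A^*) y. Since this holds for all x, y, we must have A^* = A^T. Therefore
A^* =
[[-3, -3],
 [3, 1],
 [2, -2]].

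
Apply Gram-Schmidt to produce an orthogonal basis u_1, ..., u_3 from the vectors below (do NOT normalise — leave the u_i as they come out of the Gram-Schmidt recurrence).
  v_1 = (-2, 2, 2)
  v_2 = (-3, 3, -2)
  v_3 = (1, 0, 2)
Orthogonal basis:
  u_1 = (-2, 2, 2)
  u_2 = (-5/3, 5/3, -10/3)
  u_3 = (1/2, 1/2, 0)

Apply the Gram-Schmidt recurrence
  u_1 = v_1
  u_i = v_i − Σ_{j<i} ((v_i · u_j) / (u_j · u_j)) · u_j.

Step by step this gives:
  u_1 = (-2, 2, 2)
  u_2 = (-5/3, 5/3, -10/3)
  u_3 = (1/2, 1/2, 0)

Orthogonality check:
  u_2 · u_1 = 0 (should be 0)
  u_3 · u_1 = 0 (should be 0)
  u_3 · u_2 = 0 (should be 0)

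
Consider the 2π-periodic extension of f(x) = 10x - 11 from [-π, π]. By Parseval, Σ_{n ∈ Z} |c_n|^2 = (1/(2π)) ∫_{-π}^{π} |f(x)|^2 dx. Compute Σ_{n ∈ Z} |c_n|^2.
Σ |c_n|^2 = 100π^2/3 + 121

Expand and integrate term by term over [-π, π]:
  ∫ (10x)^2 dx = 100·(2π^3/3); ∫ 2·10·(-11)·x dx = 0 (odd integrand); ∫ (-11)^2 dx = 121·2π.
So (1/(2π)) ∫_{-π}^{π} (10x - 11)^2 dx = 100π^2/3 + 121 = 100π^2/3 + 121.
Parseval ⇒ Σ |c_n|^2 = 100π^2/3 + 121.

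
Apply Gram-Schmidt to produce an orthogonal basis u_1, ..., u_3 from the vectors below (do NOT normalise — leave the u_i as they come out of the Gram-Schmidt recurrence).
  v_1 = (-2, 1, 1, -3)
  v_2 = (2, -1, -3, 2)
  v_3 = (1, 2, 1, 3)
Orthogonal basis:
  u_1 = (-2, 1, 1, -3)
  u_2 = (2/15, -1/15, -31/15, -4/5)
  u_3 = (2/37, 183/74, -25/74, 25/37)

Apply the Gram-Schmidt recurrence
  u_1 = v_1
  u_i = v_i − Σ_{j<i} ((v_i · u_j) / (u_j · u_j)) · u_j.

Step by step this gives:
  u_1 = (-2, 1, 1, -3)
  u_2 = (2/15, -1/15, -31/15, -4/5)
  u_3 = (2/37, 183/74, -25/74, 25/37)

Orthogonality check:
  u_2 · u_1 = 0 (should be 0)
  u_3 · u_1 = 0 (should be 0)
  u_3 · u_2 = 0 (should be 0)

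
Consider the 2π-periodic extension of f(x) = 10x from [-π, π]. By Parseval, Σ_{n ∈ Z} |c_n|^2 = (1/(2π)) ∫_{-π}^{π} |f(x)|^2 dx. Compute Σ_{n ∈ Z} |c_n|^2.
Σ |c_n|^2 = 100π^2/3

Expand and integrate term by term over [-π, π]:
  ∫ (10x)^2 dx = 100·(2π^3/3); ∫ 2·10·(0)·x dx = 0 (odd integrand); ∫ 0^2 dx = 0·2π.
So (1/(2π)) ∫_{-π}^{π} (10x)^2 dx = 100π^2/3 + 0 = 100π^2/3.
Parseval ⇒ Σ |c_n|^2 = 100π^2/3.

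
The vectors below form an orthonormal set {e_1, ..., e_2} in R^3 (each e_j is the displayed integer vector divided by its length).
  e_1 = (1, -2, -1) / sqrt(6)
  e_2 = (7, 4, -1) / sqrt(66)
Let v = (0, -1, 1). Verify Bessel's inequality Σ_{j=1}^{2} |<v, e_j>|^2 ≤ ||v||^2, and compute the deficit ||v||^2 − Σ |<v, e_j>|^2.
Σ |<v, e_j>|^2 = 6/11; ||v||^2 = 2; deficit = 16/11

Write each e_j = u_j / sqrt(<u_j, u_j>) where u_j is the displayed integer vector. Then <v, e_j> = <v, u_j> / sqrt(<u_j, u_j>), so |<v, e_j>|^2 = <v, u_j>^2 / <u_j, u_j>.
Coefficients: <v, e_1> = 1/sqrt(6), <v, e_2> = -5/sqrt(66).
Square and sum: Σ |<v, e_j>|^2 = 6/11.
Compute ||v||^2 = v·v = 2.
Deficit = 2 − 6/11 = 16/11 ≥ 0, confirming Bessel's inequality. (The deficit equals ||v − Σ <v,e_j> e_j||^2, the squared distance from v to span{e_j}.)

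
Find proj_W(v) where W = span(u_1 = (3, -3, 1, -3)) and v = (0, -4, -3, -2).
proj_W(v) = (45/28, -45/28, 15/28, -45/28)

Set up U = [u_1 | ... | u_1] ∈ R^(4×1). The projector onto W = col(U) is P = U (U^T U)^(-1) U^T.
Compute U^T U =
  [28],
and U^T v = (15).
Solve U^T U · c = U^T v for the coefficients: c = (15/28). The projection is proj_W(v) = U c.
Check: (v - proj_W(v)) · u_1 = 0  (should be 0).
Result: proj_W(v) = (45/28, -45/28, 15/28, -45/28).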